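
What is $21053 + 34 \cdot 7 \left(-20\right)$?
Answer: $16293$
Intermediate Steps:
$21053 + 34 \cdot 7 \left(-20\right) = 21053 + 238 \left(-20\right) = 21053 - 4760 = 16293$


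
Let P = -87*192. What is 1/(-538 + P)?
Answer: -1/17242 ≈ -5.7998e-5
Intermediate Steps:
P = -16704
1/(-538 + P) = 1/(-538 - 16704) = 1/(-17242) = -1/17242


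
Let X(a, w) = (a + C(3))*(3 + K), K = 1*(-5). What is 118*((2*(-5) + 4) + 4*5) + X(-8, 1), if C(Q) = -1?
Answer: 1670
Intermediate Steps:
K = -5
X(a, w) = 2 - 2*a (X(a, w) = (a - 1)*(3 - 5) = (-1 + a)*(-2) = 2 - 2*a)
118*((2*(-5) + 4) + 4*5) + X(-8, 1) = 118*((2*(-5) + 4) + 4*5) + (2 - 2*(-8)) = 118*((-10 + 4) + 20) + (2 + 16) = 118*(-6 + 20) + 18 = 118*14 + 18 = 1652 + 18 = 1670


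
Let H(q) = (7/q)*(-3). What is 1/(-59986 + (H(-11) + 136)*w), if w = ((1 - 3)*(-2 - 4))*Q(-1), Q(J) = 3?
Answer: -11/605234 ≈ -1.8175e-5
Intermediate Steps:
H(q) = -21/q
w = 36 (w = ((1 - 3)*(-2 - 4))*3 = -2*(-6)*3 = 12*3 = 36)
1/(-59986 + (H(-11) + 136)*w) = 1/(-59986 + (-21/(-11) + 136)*36) = 1/(-59986 + (-21*(-1/11) + 136)*36) = 1/(-59986 + (21/11 + 136)*36) = 1/(-59986 + (1517/11)*36) = 1/(-59986 + 54612/11) = 1/(-605234/11) = -11/605234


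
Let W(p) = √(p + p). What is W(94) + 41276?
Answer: 41276 + 2*√47 ≈ 41290.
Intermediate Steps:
W(p) = √2*√p (W(p) = √(2*p) = √2*√p)
W(94) + 41276 = √2*√94 + 41276 = 2*√47 + 41276 = 41276 + 2*√47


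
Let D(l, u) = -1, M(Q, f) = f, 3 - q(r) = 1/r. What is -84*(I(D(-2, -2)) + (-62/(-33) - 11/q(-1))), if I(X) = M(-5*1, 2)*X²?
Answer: -1043/11 ≈ -94.818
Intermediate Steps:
q(r) = 3 - 1/r
I(X) = 2*X²
-84*(I(D(-2, -2)) + (-62/(-33) - 11/q(-1))) = -84*(2*(-1)² + (-62/(-33) - 11/(3 - 1/(-1)))) = -84*(2*1 + (-62*(-1/33) - 11/(3 - 1*(-1)))) = -84*(2 + (62/33 - 11/(3 + 1))) = -84*(2 + (62/33 - 11/4)) = -84*(2 - 115/132) = -84*149/132 = -1043/11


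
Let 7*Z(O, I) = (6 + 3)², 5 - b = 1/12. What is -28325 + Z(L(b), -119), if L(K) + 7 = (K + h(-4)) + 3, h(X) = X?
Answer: -198194/7 ≈ -28313.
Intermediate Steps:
b = 59/12 (b = 5 - 1/12 = 59/12 ≈ 4.9167)
L(K) = -8 + K (L(K) = -7 + ((K - 4) + 3) = -7 + ((-4 + K) + 3) = -7 + (-1 + K) = -8 + K)
Z(O, I) = 81/7 (Z(O, I) = (6 + 3)²/7 = (⅐)*9² = (⅐)*81 = 81/7)
-28325 + Z(L(b), -119) = -28325 + 81/7 = -198194/7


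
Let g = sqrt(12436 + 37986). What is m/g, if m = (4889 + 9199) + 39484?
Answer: 26786*sqrt(50422)/25211 ≈ 238.58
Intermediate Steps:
m = 53572 (m = 14088 + 39484 = 53572)
g = sqrt(50422) ≈ 224.55
m/g = 53572/(sqrt(50422)) = 53572*(sqrt(50422)/50422) = 26786*sqrt(50422)/25211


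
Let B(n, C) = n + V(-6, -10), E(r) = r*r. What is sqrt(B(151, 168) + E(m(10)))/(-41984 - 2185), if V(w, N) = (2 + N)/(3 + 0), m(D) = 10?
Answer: -sqrt(2235)/132507 ≈ -0.00035678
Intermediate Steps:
V(w, N) = 2/3 + N/3 (V(w, N) = (2 + N)/3 = (2 + N)*(1/3) = 2/3 + N/3)
E(r) = r**2
B(n, C) = -8/3 + n (B(n, C) = n + (2/3 + (1/3)*(-10)) = n + (2/3 - 10/3) = n - 8/3 = -8/3 + n)
sqrt(B(151, 168) + E(m(10)))/(-41984 - 2185) = sqrt((-8/3 + 151) + 10**2)/(-41984 - 2185) = sqrt(445/3 + 100)/(-44169) = sqrt(745/3)*(-1/44169) = (sqrt(2235)/3)*(-1/44169) = -sqrt(2235)/132507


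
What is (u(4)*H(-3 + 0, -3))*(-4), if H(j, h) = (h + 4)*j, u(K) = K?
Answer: 48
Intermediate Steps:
H(j, h) = j*(4 + h) (H(j, h) = (4 + h)*j = j*(4 + h))
(u(4)*H(-3 + 0, -3))*(-4) = (4*((-3 + 0)*(4 - 3)))*(-4) = (4*(-3*1))*(-4) = (4*(-3))*(-4) = -12*(-4) = 48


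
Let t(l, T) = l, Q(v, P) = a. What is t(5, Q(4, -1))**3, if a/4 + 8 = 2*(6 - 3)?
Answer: 125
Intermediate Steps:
a = -8 (a = -32 + 4*(2*(6 - 3)) = -32 + 4*(2*3) = -32 + 4*6 = -32 + 24 = -8)
Q(v, P) = -8
t(5, Q(4, -1))**3 = 5**3 = 125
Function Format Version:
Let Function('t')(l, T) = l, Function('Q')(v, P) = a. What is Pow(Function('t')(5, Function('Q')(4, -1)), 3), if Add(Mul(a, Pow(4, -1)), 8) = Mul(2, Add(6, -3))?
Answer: 125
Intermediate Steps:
a = -8 (a = Add(-32, Mul(4, Mul(2, Add(6, -3)))) = Add(-32, Mul(4, Mul(2, 3))) = Add(-32, Mul(4, 6)) = Add(-32, 24) = -8)
Function('Q')(v, P) = -8
Pow(Function('t')(5, Function('Q')(4, -1)), 3) = Pow(5, 3) = 125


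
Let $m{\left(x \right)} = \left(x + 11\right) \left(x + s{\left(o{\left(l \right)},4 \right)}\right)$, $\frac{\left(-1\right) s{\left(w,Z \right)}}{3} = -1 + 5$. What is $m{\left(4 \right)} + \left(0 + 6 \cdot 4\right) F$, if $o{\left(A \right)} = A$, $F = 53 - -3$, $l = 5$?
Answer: $1224$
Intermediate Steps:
$F = 56$ ($F = 53 + 3 = 56$)
$s{\left(w,Z \right)} = -12$ ($s{\left(w,Z \right)} = - 3 \left(-1 + 5\right) = \left(-3\right) 4 = -12$)
$m{\left(x \right)} = \left(-12 + x\right) \left(11 + x\right)$ ($m{\left(x \right)} = \left(x + 11\right) \left(x - 12\right) = \left(11 + x\right) \left(-12 + x\right) = \left(-12 + x\right) \left(11 + x\right)$)
$m{\left(4 \right)} + \left(0 + 6 \cdot 4\right) F = \left(-132 + 4^{2} - 4\right) + \left(0 + 6 \cdot 4\right) 56 = \left(-132 + 16 - 4\right) + \left(0 + 24\right) 56 = -120 + 24 \cdot 56 = -120 + 1344 = 1224$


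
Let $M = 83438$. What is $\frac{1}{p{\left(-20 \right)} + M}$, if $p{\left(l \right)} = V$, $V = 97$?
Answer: $\frac{1}{83535} \approx 1.1971 \cdot 10^{-5}$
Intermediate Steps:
$p{\left(l \right)} = 97$
$\frac{1}{p{\left(-20 \right)} + M} = \frac{1}{97 + 83438} = \frac{1}{83535}$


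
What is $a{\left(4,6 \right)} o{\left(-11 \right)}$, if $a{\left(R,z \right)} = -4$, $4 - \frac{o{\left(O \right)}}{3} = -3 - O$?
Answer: $48$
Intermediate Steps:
$o{\left(O \right)} = 21 + 3 O$ ($o{\left(O \right)} = 12 - 3 \left(-3 - O\right) = 12 + \left(9 + 3 O\right) = 21 + 3 O$)
$a{\left(4,6 \right)} o{\left(-11 \right)} = - 4 \left(21 + 3 \left(-11\right)\right) = - 4 \left(21 - 33\right) = \left(-4\right) \left(-12\right) = 48$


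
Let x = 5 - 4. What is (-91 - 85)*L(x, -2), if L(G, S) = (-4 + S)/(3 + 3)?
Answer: 176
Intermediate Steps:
x = 1
L(G, S) = -⅔ + S/6 (L(G, S) = (-4 + S)/6 = (-4 + S)*(⅙) = -⅔ + S/6)
(-91 - 85)*L(x, -2) = (-91 - 85)*(-⅔ + (⅙)*(-2)) = -176*(-⅔ - ⅓) = -176*(-1) = 176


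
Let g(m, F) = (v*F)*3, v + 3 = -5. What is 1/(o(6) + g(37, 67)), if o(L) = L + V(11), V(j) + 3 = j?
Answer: -1/1594 ≈ -0.00062735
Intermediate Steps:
v = -8 (v = -3 - 5 = -8)
V(j) = -3 + j
o(L) = 8 + L (o(L) = L + (-3 + 11) = L + 8 = 8 + L)
g(m, F) = -24*F (g(m, F) = -8*F*3 = -24*F)
1/(o(6) + g(37, 67)) = 1/((8 + 6) - 24*67) = 1/(14 - 1608) = 1/(-1594) = -1/1594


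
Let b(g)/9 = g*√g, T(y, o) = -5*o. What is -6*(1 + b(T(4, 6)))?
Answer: -6 + 1620*I*√30 ≈ -6.0 + 8873.1*I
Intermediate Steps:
b(g) = 9*g^(3/2) (b(g) = 9*(g*√g) = 9*g^(3/2))
-6*(1 + b(T(4, 6))) = -6*(1 + 9*(-5*6)^(3/2)) = -6*(1 + 9*(-30)^(3/2)) = -6*(1 + 9*(-30*I*√30)) = -6*(1 - 270*I*√30) = -6 + 1620*I*√30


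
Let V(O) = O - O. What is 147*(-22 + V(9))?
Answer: -3234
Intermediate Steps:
V(O) = 0
147*(-22 + V(9)) = 147*(-22 + 0) = 147*(-22) = -3234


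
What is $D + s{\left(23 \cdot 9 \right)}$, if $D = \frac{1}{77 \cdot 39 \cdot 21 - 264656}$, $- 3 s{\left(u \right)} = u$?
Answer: $- \frac{13909918}{201593} \approx -69.0$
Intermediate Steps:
$s{\left(u \right)} = - \frac{u}{3}$
$D = - \frac{1}{201593}$ ($D = \frac{1}{3003 \cdot 21 - 264656} = \frac{1}{63063 - 264656} = \frac{1}{-201593} = - \frac{1}{201593} \approx -4.9605 \cdot 10^{-6}$)
$D + s{\left(23 \cdot 9 \right)} = - \frac{1}{201593} - \frac{23 \cdot 9}{3} = - \frac{1}{201593} - 69 = - \frac{13909918}{201593}$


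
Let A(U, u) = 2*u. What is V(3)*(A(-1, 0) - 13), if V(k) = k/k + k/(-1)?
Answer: 26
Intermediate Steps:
V(k) = 1 - k (V(k) = 1 + k*(-1) = 1 - k)
V(3)*(A(-1, 0) - 13) = (1 - 1*3)*(2*0 - 13) = (1 - 3)*(0 - 13) = -2*(-13) = 26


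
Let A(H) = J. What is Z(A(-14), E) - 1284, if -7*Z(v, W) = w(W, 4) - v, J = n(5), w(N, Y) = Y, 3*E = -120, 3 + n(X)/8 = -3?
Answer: -9040/7 ≈ -1291.4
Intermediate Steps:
n(X) = -48 (n(X) = -24 + 8*(-3) = -24 - 24 = -48)
E = -40 (E = (⅓)*(-120) = -40)
J = -48
A(H) = -48
Z(v, W) = -4/7 + v/7 (Z(v, W) = -(4 - v)/7 = -4/7 + v/7)
Z(A(-14), E) - 1284 = (-4/7 + (⅐)*(-48)) - 1284 = (-4/7 - 48/7) - 1284 = -52/7 - 1284 = -9040/7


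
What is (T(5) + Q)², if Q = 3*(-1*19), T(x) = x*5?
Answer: 1024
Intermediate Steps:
T(x) = 5*x
Q = -57 (Q = 3*(-19) = -57)
(T(5) + Q)² = (5*5 - 57)² = (25 - 57)² = (-32)² = 1024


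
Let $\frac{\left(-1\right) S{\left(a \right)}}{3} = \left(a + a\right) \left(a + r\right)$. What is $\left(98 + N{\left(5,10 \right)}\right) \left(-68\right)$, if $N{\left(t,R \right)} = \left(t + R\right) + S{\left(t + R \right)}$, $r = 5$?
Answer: $114716$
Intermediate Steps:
$S{\left(a \right)} = - 6 a \left(5 + a\right)$ ($S{\left(a \right)} = - 3 \left(a + a\right) \left(a + 5\right) = - 3 \cdot 2 a \left(5 + a\right) = - 6 a \left(5 + a\right)$)
$N{\left(t,R \right)} = R + t - 6 \left(R + t\right) \left(5 + R + t\right)$ ($N{\left(t,R \right)} = \left(t + R\right) - 6 \left(t + R\right) \left(5 + \left(t + R\right)\right) = \left(R + t\right) - 6 \left(R + t\right) \left(5 + \left(R + t\right)\right) = \left(R + t\right) - 6 \left(R + t\right) \left(5 + R + t\right) = R + t - 6 \left(R + t\right) \left(5 + R + t\right)$)
$\left(98 + N{\left(5,10 \right)}\right) \left(-68\right) = \left(98 + \left(10 + 5 - 6 \left(10 + 5\right) \left(5 + 10 + 5\right)\right)\right) \left(-68\right) = \left(98 + \left(10 + 5 - 90 \cdot 20\right)\right) \left(-68\right) = \left(98 + \left(10 + 5 - 1800\right)\right) \left(-68\right) = \left(98 - 1785\right) \left(-68\right) = \left(-1687\right) \left(-68\right) = 114716$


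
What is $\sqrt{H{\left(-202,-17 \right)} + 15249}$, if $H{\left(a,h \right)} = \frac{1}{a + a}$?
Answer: $\frac{\sqrt{622220095}}{202} \approx 123.49$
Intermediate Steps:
$H{\left(a,h \right)} = \frac{1}{2 a}$
$\sqrt{H{\left(-202,-17 \right)} + 15249} = \sqrt{\frac{1}{2 \left(-202\right)} + 15249} = \sqrt{\frac{1}{2} \left(- \frac{1}{202}\right) + 15249} = \sqrt{- \frac{1}{404} + 15249} = \sqrt{\frac{6160595}{404}} = \frac{\sqrt{622220095}}{202}$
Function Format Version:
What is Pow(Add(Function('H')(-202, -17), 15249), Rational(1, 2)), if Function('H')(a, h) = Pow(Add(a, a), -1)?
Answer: Mul(Rational(1, 202), Pow(622220095, Rational(1, 2))) ≈ 123.49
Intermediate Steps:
Function('H')(a, h) = Mul(Rational(1, 2), Pow(a, -1)) (Function('H')(a, h) = Pow(Mul(2, a), -1) = Mul(Rational(1, 2), Pow(a, -1)))
Pow(Add(Function('H')(-202, -17), 15249), Rational(1, 2)) = Pow(Add(Mul(Rational(1, 2), Pow(-202, -1)), 15249), Rational(1, 2)) = Pow(Add(Mul(Rational(1, 2), Rational(-1, 202)), 15249), Rational(1, 2)) = Pow(Add(Rational(-1, 404), 15249), Rational(1, 2)) = Pow(Rational(6160595, 404), Rational(1, 2)) = Mul(Rational(1, 202), Pow(622220095, Rational(1, 2)))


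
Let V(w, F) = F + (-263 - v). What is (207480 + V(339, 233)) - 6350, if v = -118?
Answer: 201218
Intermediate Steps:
V(w, F) = -145 + F (V(w, F) = F + (-263 - 1*(-118)) = F + (-263 + 118) = F - 145 = -145 + F)
(207480 + V(339, 233)) - 6350 = (207480 + (-145 + 233)) - 6350 = (207480 + 88) - 6350 = 207568 - 6350 = 201218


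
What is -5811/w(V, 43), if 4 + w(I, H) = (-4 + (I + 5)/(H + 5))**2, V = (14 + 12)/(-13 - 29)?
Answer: -28386288/55093 ≈ -515.24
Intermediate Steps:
V = -13/21 (V = 26/(-42) = 26*(-1/42) = -13/21 ≈ -0.61905)
w(I, H) = -4 + (-4 + (5 + I)/(5 + H))**2 (w(I, H) = -4 + (-4 + (I + 5)/(H + 5))**2 = -4 + (-4 + (5 + I)/(5 + H))**2)
-5811/w(V, 43) = -5811/(-4 + (15 - 1*(-13/21) + 4*43)**2/(5 + 43)**2) = -5811/(-4 + (15 + 13/21 + 172)**2/48**2) = -5811/(-4 + (3940/21)**2/2304) = -5811/(-4 + (1/2304)*(15523600/441)) = -5811/(-4 + 970225/63504) = -5811/716209/63504 = -5811*63504/716209 = -28386288/55093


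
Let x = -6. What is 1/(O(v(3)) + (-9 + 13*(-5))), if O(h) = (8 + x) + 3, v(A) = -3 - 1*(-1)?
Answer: -1/69 ≈ -0.014493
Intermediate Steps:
v(A) = -2 (v(A) = -3 + 1 = -2)
O(h) = 5 (O(h) = (8 - 6) + 3 = 2 + 3 = 5)
1/(O(v(3)) + (-9 + 13*(-5))) = 1/(5 + (-9 + 13*(-5))) = 1/(5 + (-9 - 65)) = 1/(5 - 74) = 1/(-69) = -1/69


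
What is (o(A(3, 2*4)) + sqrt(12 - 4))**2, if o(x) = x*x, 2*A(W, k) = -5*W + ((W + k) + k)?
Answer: 24 + 16*sqrt(2) ≈ 46.627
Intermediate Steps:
A(W, k) = k - 2*W (A(W, k) = (-5*W + ((W + k) + k))/2 = (-5*W + (W + 2*k))/2 = (-4*W + 2*k)/2 = k - 2*W)
o(x) = x**2
(o(A(3, 2*4)) + sqrt(12 - 4))**2 = ((2*4 - 2*3)**2 + sqrt(12 - 4))**2 = ((8 - 6)**2 + sqrt(8))**2 = (2**2 + 2*sqrt(2))**2 = (4 + 2*sqrt(2))**2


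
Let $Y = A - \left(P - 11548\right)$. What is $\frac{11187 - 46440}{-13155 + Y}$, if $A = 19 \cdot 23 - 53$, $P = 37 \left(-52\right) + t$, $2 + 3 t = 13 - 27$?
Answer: $- \frac{105759}{2119} \approx -49.91$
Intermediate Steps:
$t = - \frac{16}{3}$ ($t = - \frac{2}{3} + \frac{13 - 27}{3} = - \frac{2}{3} + \frac{1}{3} \left(-14\right) = - \frac{2}{3} - \frac{14}{3} = - \frac{16}{3} \approx -5.3333$)
$P = - \frac{5788}{3}$ ($P = 37 \left(-52\right) - \frac{16}{3} = -1924 - \frac{16}{3} = - \frac{5788}{3} \approx -1929.3$)
$A = 384$ ($A = 437 - 53 = 384$)
$Y = \frac{41584}{3}$ ($Y = 384 - \left(- \frac{5788}{3} - 11548\right) = 384 - - \frac{40432}{3} = 384 + \frac{40432}{3} = \frac{41584}{3} \approx 13861.0$)
$\frac{11187 - 46440}{-13155 + Y} = \frac{11187 - 46440}{-13155 + \frac{41584}{3}} = - \frac{35253}{\frac{2119}{3}} = \left(-35253\right) \frac{3}{2119} = - \frac{105759}{2119}$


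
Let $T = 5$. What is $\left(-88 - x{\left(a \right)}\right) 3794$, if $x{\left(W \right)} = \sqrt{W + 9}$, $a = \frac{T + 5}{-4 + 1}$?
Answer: $-333872 - \frac{3794 \sqrt{51}}{3} \approx -3.429 \cdot 10^{5}$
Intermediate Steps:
$a = - \frac{10}{3}$ ($a = \frac{5 + 5}{-4 + 1} = \frac{10}{-3} = 10 \left(- \frac{1}{3}\right) = - \frac{10}{3} \approx -3.3333$)
$x{\left(W \right)} = \sqrt{9 + W}$
$\left(-88 - x{\left(a \right)}\right) 3794 = \left(-88 - \sqrt{9 - \frac{10}{3}}\right) 3794 = \left(-88 - \sqrt{\frac{17}{3}}\right) 3794 = \left(-88 - \frac{\sqrt{51}}{3}\right) 3794 = -333872 - \frac{3794 \sqrt{51}}{3}$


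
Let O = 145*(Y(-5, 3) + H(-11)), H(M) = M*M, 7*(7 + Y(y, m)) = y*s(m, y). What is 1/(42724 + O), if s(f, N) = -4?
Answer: 7/417678 ≈ 1.6759e-5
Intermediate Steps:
Y(y, m) = -7 - 4*y/7 (Y(y, m) = -7 + (y*(-4))/7 = -7 + (-4*y)/7 = -7 - 4*y/7)
H(M) = M**2
O = 118610/7 (O = 145*((-7 - 4/7*(-5)) + (-11)**2) = 145*((-7 + 20/7) + 121) = 145*(-29/7 + 121) = 145*(818/7) = 118610/7 ≈ 16944.)
1/(42724 + O) = 1/(42724 + 118610/7) = 1/(417678/7) = 7/417678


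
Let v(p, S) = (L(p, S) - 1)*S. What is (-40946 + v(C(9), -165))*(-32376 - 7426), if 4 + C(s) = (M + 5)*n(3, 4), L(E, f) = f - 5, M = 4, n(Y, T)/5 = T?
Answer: 506719262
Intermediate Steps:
n(Y, T) = 5*T
L(E, f) = -5 + f
C(s) = 176 (C(s) = -4 + (4 + 5)*(5*4) = -4 + 9*20 = -4 + 180 = 176)
v(p, S) = S*(-6 + S) (v(p, S) = ((-5 + S) - 1)*S = (-6 + S)*S = S*(-6 + S))
(-40946 + v(C(9), -165))*(-32376 - 7426) = (-40946 - 165*(-6 - 165))*(-32376 - 7426) = (-40946 - 165*(-171))*(-39802) = (-40946 + 28215)*(-39802) = -12731*(-39802) = 506719262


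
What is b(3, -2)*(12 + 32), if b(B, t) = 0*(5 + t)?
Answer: 0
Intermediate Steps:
b(B, t) = 0
b(3, -2)*(12 + 32) = 0*(12 + 32) = 0*44 = 0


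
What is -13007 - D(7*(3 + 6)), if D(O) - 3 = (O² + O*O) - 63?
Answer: -20885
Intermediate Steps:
D(O) = -60 + 2*O² (D(O) = 3 + ((O² + O*O) - 63) = 3 + ((O² + O²) - 63) = 3 + (2*O² - 63) = 3 + (-63 + 2*O²) = -60 + 2*O²)
-13007 - D(7*(3 + 6)) = -13007 - (-60 + 2*(7*(3 + 6))²) = -13007 - (-60 + 2*(7*9)²) = -13007 - (-60 + 2*63²) = -13007 - (-60 + 2*3969) = -13007 - (-60 + 7938) = -13007 - 1*7878 = -13007 - 7878 = -20885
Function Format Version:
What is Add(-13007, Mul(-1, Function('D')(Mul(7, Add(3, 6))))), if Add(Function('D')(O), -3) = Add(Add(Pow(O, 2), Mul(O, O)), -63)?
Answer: -20885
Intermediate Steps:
Function('D')(O) = Add(-60, Mul(2, Pow(O, 2))) (Function('D')(O) = Add(3, Add(Add(Pow(O, 2), Mul(O, O)), -63)) = Add(3, Add(Add(Pow(O, 2), Pow(O, 2)), -63)) = Add(3, Add(Mul(2, Pow(O, 2)), -63)) = Add(3, Add(-63, Mul(2, Pow(O, 2)))) = Add(-60, Mul(2, Pow(O, 2))))
Add(-13007, Mul(-1, Function('D')(Mul(7, Add(3, 6))))) = Add(-13007, Mul(-1, Add(-60, Mul(2, Pow(Mul(7, Add(3, 6)), 2))))) = Add(-13007, Mul(-1, Add(-60, Mul(2, Pow(Mul(7, 9), 2))))) = Add(-13007, Mul(-1, Add(-60, Mul(2, Pow(63, 2))))) = Add(-13007, Mul(-1, Add(-60, Mul(2, 3969)))) = Add(-13007, Mul(-1, Add(-60, 7938))) = Add(-13007, Mul(-1, 7878)) = Add(-13007, -7878) = -20885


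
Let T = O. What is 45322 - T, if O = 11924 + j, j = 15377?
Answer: 18021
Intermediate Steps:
O = 27301 (O = 11924 + 15377 = 27301)
T = 27301
45322 - T = 45322 - 1*27301 = 45322 - 27301 = 18021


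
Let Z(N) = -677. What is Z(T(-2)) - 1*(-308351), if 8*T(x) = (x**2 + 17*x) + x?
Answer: 307674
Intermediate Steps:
T(x) = x**2/8 + 9*x/4 (T(x) = ((x**2 + 17*x) + x)/8 = (x**2 + 18*x)/8 = x**2/8 + 9*x/4)
Z(T(-2)) - 1*(-308351) = -677 - 1*(-308351) = -677 + 308351 = 307674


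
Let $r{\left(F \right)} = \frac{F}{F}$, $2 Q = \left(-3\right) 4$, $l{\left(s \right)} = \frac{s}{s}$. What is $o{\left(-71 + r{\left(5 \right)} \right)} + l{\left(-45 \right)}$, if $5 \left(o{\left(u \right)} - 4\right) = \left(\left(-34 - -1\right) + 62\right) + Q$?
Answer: $\frac{48}{5} \approx 9.6$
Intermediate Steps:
$l{\left(s \right)} = 1$
$Q = -6$ ($Q = \frac{\left(-3\right) 4}{2} = \frac{1}{2} \left(-12\right) = -6$)
$r{\left(F \right)} = 1$
$o{\left(u \right)} = \frac{43}{5}$ ($o{\left(u \right)} = 4 + \frac{\left(\left(-34 - -1\right) + 62\right) - 6}{5} = 4 + \frac{\left(\left(-34 + 1\right) + 62\right) - 6}{5} = 4 + \frac{\left(-33 + 62\right) - 6}{5} = 4 + \frac{29 - 6}{5} = 4 + \frac{1}{5} \cdot 23 = 4 + \frac{23}{5} = \frac{43}{5}$)
$o{\left(-71 + r{\left(5 \right)} \right)} + l{\left(-45 \right)} = \frac{43}{5} + 1 = \frac{48}{5}$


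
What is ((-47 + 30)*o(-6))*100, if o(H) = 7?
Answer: -11900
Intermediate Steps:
((-47 + 30)*o(-6))*100 = ((-47 + 30)*7)*100 = -17*7*100 = -119*100 = -11900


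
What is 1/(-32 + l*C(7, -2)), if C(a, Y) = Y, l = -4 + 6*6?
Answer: -1/96 ≈ -0.010417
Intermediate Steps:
l = 32 (l = -4 + 36 = 32)
1/(-32 + l*C(7, -2)) = 1/(-32 + 32*(-2)) = 1/(-32 - 64) = 1/(-96) = -1/96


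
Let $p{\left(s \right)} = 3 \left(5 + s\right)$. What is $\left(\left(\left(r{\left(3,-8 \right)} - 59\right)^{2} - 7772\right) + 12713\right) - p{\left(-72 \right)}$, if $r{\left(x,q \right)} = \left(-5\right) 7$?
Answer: $13978$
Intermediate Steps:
$r{\left(x,q \right)} = -35$
$p{\left(s \right)} = 15 + 3 s$
$\left(\left(\left(r{\left(3,-8 \right)} - 59\right)^{2} - 7772\right) + 12713\right) - p{\left(-72 \right)} = \left(\left(\left(-35 - 59\right)^{2} - 7772\right) + 12713\right) - \left(15 + 3 \left(-72\right)\right) = \left(\left(\left(-94\right)^{2} - 7772\right) + 12713\right) - \left(15 - 216\right) = \left(\left(8836 - 7772\right) + 12713\right) - -201 = \left(1064 + 12713\right) + 201 = 13777 + 201 = 13978$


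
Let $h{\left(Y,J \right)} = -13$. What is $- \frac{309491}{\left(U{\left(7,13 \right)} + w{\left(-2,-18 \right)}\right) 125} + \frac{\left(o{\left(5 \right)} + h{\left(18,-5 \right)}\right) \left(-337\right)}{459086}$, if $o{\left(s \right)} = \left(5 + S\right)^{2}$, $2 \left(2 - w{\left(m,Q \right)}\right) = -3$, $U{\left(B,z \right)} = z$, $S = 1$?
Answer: $- \frac{284197943327}{1893729750} \approx -150.07$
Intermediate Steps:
$w{\left(m,Q \right)} = \frac{7}{2}$ ($w{\left(m,Q \right)} = 2 - - \frac{3}{2} = 2 + \frac{3}{2} = \frac{7}{2}$)
$o{\left(s \right)} = 36$ ($o{\left(s \right)} = \left(5 + 1\right)^{2} = 6^{2} = 36$)
$- \frac{309491}{\left(U{\left(7,13 \right)} + w{\left(-2,-18 \right)}\right) 125} + \frac{\left(o{\left(5 \right)} + h{\left(18,-5 \right)}\right) \left(-337\right)}{459086} = - \frac{309491}{\left(13 + \frac{7}{2}\right) 125} + \frac{\left(36 - 13\right) \left(-337\right)}{459086} = - \frac{309491}{\frac{33}{2} \cdot 125} + 23 \left(-337\right) \frac{1}{459086} = - \frac{309491}{\frac{4125}{2}} - \frac{7751}{459086} = \left(-309491\right) \frac{2}{4125} - \frac{7751}{459086} = - \frac{618982}{4125} - \frac{7751}{459086} = - \frac{284197943327}{1893729750}$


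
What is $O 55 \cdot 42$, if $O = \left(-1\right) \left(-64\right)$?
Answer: $147840$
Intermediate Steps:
$O = 64$
$O 55 \cdot 42 = 64 \cdot 55 \cdot 42 = 3520 \cdot 42 = 147840$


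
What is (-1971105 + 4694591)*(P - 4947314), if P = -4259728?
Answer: -25075249988412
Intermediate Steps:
(-1971105 + 4694591)*(P - 4947314) = (-1971105 + 4694591)*(-4259728 - 4947314) = 2723486*(-9207042) = -25075249988412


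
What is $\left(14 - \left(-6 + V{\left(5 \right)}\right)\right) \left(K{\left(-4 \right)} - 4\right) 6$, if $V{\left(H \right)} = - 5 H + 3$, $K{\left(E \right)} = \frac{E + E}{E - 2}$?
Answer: $-672$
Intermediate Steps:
$K{\left(E \right)} = \frac{2 E}{-2 + E}$
$V{\left(H \right)} = 3 - 5 H$
$\left(14 - \left(-6 + V{\left(5 \right)}\right)\right) \left(K{\left(-4 \right)} - 4\right) 6 = \left(14 + \left(6 - \left(3 - 25\right)\right)\right) \left(2 \left(-4\right) \frac{1}{-2 - 4} - 4\right) 6 = \left(14 + \left(6 - \left(3 - 25\right)\right)\right) \left(2 \left(-4\right) \frac{1}{-6} - 4\right) 6 = \left(14 + \left(6 - -22\right)\right) \left(2 \left(-4\right) \left(- \frac{1}{6}\right) - 4\right) 6 = \left(14 + \left(6 + 22\right)\right) \left(\frac{4}{3} - 4\right) 6 = \left(14 + 28\right) \left(\left(- \frac{8}{3}\right) 6\right) = 42 \left(-16\right) = -672$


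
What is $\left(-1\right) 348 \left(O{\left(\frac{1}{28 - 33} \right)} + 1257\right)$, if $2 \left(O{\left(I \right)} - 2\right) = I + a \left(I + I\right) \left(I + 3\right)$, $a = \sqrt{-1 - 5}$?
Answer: $- \frac{2190486}{5} + \frac{4872 i \sqrt{6}}{25} \approx -4.381 \cdot 10^{5} + 477.36 i$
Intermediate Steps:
$a = i \sqrt{6}$ ($a = \sqrt{-6} = i \sqrt{6} \approx 2.4495 i$)
$O{\left(I \right)} = 2 + \frac{I}{2} + i I \sqrt{6} \left(3 + I\right)$ ($O{\left(I \right)} = 2 + \frac{I + i \sqrt{6} \left(I + I\right) \left(I + 3\right)}{2} = 2 + \frac{I + i \sqrt{6} \cdot 2 I \left(3 + I\right)}{2} = 2 + \frac{I + 2 i I \sqrt{6} \left(3 + I\right)}{2} = 2 + \left(\frac{I}{2} + i I \sqrt{6} \left(3 + I\right)\right) = 2 + \frac{I}{2} + i I \sqrt{6} \left(3 + I\right)$)
$\left(-1\right) 348 \left(O{\left(\frac{1}{28 - 33} \right)} + 1257\right) = \left(-1\right) 348 \left(\left(2 + \frac{1}{2 \left(28 - 33\right)} + i \sqrt{6} \left(\frac{1}{28 - 33}\right)^{2} + \frac{3 i \sqrt{6}}{28 - 33}\right) + 1257\right) = - 348 \left(\left(2 + \frac{1}{2 \left(-5\right)} + i \sqrt{6} \left(\frac{1}{-5}\right)^{2} + \frac{3 i \sqrt{6}}{-5}\right) + 1257\right) = - 348 \left(\left(2 + \frac{1}{2} \left(- \frac{1}{5}\right) + i \sqrt{6} \left(- \frac{1}{5}\right)^{2} + 3 i \left(- \frac{1}{5}\right) \sqrt{6}\right) + 1257\right) = - 348 \left(\left(2 - \frac{1}{10} + i \sqrt{6} \cdot \frac{1}{25} - \frac{3 i \sqrt{6}}{5}\right) + 1257\right) = - 348 \left(\left(2 - \frac{1}{10} + \frac{i \sqrt{6}}{25} - \frac{3 i \sqrt{6}}{5}\right) + 1257\right) = - 348 \left(\left(\frac{19}{10} - \frac{14 i \sqrt{6}}{25}\right) + 1257\right) = - 348 \left(\frac{12589}{10} - \frac{14 i \sqrt{6}}{25}\right) = - \frac{2190486}{5} + \frac{4872 i \sqrt{6}}{25}$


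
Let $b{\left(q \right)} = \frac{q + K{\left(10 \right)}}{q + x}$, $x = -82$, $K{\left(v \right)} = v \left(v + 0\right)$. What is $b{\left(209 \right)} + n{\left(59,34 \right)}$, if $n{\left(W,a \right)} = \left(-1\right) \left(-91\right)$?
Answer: $\frac{11866}{127} \approx 93.433$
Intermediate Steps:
$K{\left(v \right)} = v^{2}$ ($K{\left(v \right)} = v v = v^{2}$)
$n{\left(W,a \right)} = 91$
$b{\left(q \right)} = \frac{100 + q}{-82 + q}$ ($b{\left(q \right)} = \frac{q + 10^{2}}{q - 82} = \frac{q + 100}{-82 + q} = \frac{100 + q}{-82 + q}$)
$b{\left(209 \right)} + n{\left(59,34 \right)} = \frac{100 + 209}{-82 + 209} + 91 = \frac{1}{127} \cdot 309 + 91 = \frac{309}{127} + 91 = \frac{11866}{127}$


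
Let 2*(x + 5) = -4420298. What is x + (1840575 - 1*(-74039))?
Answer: -295540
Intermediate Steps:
x = -2210154 (x = -5 + (½)*(-4420298) = -5 - 2210149 = -2210154)
x + (1840575 - 1*(-74039)) = -2210154 + (1840575 - 1*(-74039)) = -2210154 + (1840575 + 74039) = -2210154 + 1914614 = -295540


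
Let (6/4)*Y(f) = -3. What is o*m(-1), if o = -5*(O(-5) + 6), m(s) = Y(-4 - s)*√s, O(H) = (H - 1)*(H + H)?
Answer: 660*I ≈ 660.0*I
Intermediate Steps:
Y(f) = -2 (Y(f) = (⅔)*(-3) = -2)
O(H) = 2*H*(-1 + H) (O(H) = (-1 + H)*(2*H) = 2*H*(-1 + H))
m(s) = -2*√s
o = -330 (o = -5*(2*(-5)*(-1 - 5) + 6) = -5*(2*(-5)*(-6) + 6) = -5*(60 + 6) = -5*66 = -330)
o*m(-1) = -(-660)*√(-1) = -(-660)*I = 660*I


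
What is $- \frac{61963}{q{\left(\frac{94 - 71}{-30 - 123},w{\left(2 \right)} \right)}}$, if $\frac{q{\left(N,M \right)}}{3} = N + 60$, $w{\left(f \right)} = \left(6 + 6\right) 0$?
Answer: $- \frac{3160113}{9157} \approx -345.1$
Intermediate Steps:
$w{\left(f \right)} = 0$ ($w{\left(f \right)} = 12 \cdot 0 = 0$)
$q{\left(N,M \right)} = 180 + 3 N$ ($q{\left(N,M \right)} = 3 \left(N + 60\right) = 3 \left(60 + N\right) = 180 + 3 N$)
$- \frac{61963}{q{\left(\frac{94 - 71}{-30 - 123},w{\left(2 \right)} \right)}} = - \frac{61963}{180 + 3 \frac{94 - 71}{-30 - 123}} = - \frac{61963}{180 + 3 \frac{23}{-153}} = - \frac{61963}{180 + 3 \cdot 23 \left(- \frac{1}{153}\right)} = - \frac{61963}{180 + 3 \left(- \frac{23}{153}\right)} = - \frac{61963}{180 - \frac{23}{51}} = - \frac{61963}{\frac{9157}{51}} = \left(-61963\right) \frac{51}{9157} = - \frac{3160113}{9157}$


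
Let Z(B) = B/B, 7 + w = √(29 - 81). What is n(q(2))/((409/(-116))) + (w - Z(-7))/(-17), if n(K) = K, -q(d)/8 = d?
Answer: 34824/6953 - 2*I*√13/17 ≈ 5.0085 - 0.42418*I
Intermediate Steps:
q(d) = -8*d
w = -7 + 2*I*√13 (w = -7 + √(29 - 81) = -7 + √(-52) = -7 + 2*I*√13 ≈ -7.0 + 7.2111*I)
Z(B) = 1
n(q(2))/((409/(-116))) + (w - Z(-7))/(-17) = (-8*2)/((409/(-116))) + ((-7 + 2*I*√13) - 1*1)/(-17) = -16/(409*(-1/116)) + ((-7 + 2*I*√13) - 1)*(-1/17) = -16/(-409/116) + (-8 + 2*I*√13)*(-1/17) = -16*(-116/409) + (8/17 - 2*I*√13/17) = 1856/409 + (8/17 - 2*I*√13/17) = 34824/6953 - 2*I*√13/17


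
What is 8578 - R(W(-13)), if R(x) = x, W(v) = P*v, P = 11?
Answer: 8721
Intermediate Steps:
W(v) = 11*v
8578 - R(W(-13)) = 8578 - 11*(-13) = 8578 - 1*(-143) = 8578 + 143 = 8721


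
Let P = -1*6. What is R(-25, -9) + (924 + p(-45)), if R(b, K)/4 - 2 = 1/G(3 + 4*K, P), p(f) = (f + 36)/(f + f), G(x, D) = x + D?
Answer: 363479/390 ≈ 932.00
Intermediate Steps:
P = -6
G(x, D) = D + x
p(f) = (36 + f)/(2*f) (p(f) = (36 + f)/((2*f)) = (36 + f)*(1/(2*f)) = (36 + f)/(2*f))
R(b, K) = 8 + 4/(-3 + 4*K) (R(b, K) = 8 + 4/(-6 + (3 + 4*K)) = 8 + 4/(-3 + 4*K))
R(-25, -9) + (924 + p(-45)) = 4*(-5 + 8*(-9))/(-3 + 4*(-9)) + (924 + (½)*(36 - 45)/(-45)) = 4*(-5 - 72)/(-3 - 36) + (924 + (½)*(-1/45)*(-9)) = 4*(-77)/(-39) + (924 + ⅒) = 4*(-1/39)*(-77) + 9241/10 = 308/39 + 9241/10 = 363479/390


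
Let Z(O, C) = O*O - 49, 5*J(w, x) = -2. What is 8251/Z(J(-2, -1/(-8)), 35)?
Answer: -5575/33 ≈ -168.94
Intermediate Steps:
J(w, x) = -⅖ (J(w, x) = (⅕)*(-2) = -⅖)
Z(O, C) = -49 + O² (Z(O, C) = O² - 49 = -49 + O²)
8251/Z(J(-2, -1/(-8)), 35) = 8251/(-49 + (-⅖)²) = 8251/(-49 + 4/25) = 8251/(-1221/25) = 8251*(-25/1221) = -5575/33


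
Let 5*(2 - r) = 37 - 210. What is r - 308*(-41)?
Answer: 63323/5 ≈ 12665.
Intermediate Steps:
r = 183/5 (r = 2 - (37 - 210)/5 = 2 - ⅕*(-173) = 2 + 173/5 = 183/5 ≈ 36.600)
r - 308*(-41) = 183/5 - 308*(-41) = 183/5 + 12628 = 63323/5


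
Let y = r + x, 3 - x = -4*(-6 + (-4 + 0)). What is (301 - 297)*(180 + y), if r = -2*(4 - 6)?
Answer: 588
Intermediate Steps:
x = -37 (x = 3 - (-4)*(-6 + (-4 + 0)) = 3 - (-4)*(-6 - 4) = 3 - (-4)*(-10) = 3 - 1*40 = 3 - 40 = -37)
r = 4 (r = -2*(-2) = 4)
y = -33 (y = 4 - 37 = -33)
(301 - 297)*(180 + y) = (301 - 297)*(180 - 33) = 4*147 = 588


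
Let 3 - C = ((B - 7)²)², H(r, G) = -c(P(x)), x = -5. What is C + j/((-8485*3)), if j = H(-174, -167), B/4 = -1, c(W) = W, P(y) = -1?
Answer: -372610291/25455 ≈ -14638.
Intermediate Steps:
B = -4 (B = 4*(-1) = -4)
H(r, G) = 1 (H(r, G) = -1*(-1) = 1)
j = 1
C = -14638 (C = 3 - ((-4 - 7)²)² = 3 - ((-11)²)² = 3 - 1*121² = 3 - 1*14641 = 3 - 14641 = -14638)
C + j/((-8485*3)) = -14638 + 1/(-8485*3) = -14638 + 1/(-25455) = -14638 + 1*(-1/25455) = -14638 - 1/25455 = -372610291/25455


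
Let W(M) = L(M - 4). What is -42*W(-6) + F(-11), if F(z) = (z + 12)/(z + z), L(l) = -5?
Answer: 4619/22 ≈ 209.95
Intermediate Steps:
W(M) = -5
F(z) = (12 + z)/(2*z) (F(z) = (12 + z)/((2*z)) = (12 + z)*(1/(2*z)) = (12 + z)/(2*z))
-42*W(-6) + F(-11) = -42*(-5) + (½)*(12 - 11)/(-11) = 210 + (½)*(-1/11)*1 = 210 - 1/22 = 4619/22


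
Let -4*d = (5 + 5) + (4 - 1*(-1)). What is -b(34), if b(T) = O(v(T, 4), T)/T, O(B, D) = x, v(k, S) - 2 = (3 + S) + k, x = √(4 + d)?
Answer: -1/68 ≈ -0.014706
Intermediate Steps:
d = -15/4 (d = -((5 + 5) + (4 - 1*(-1)))/4 = -(10 + (4 + 1))/4 = -(10 + 5)/4 = -¼*15 = -15/4 ≈ -3.7500)
x = ½ (x = √(4 - 15/4) = √(¼) = ½ ≈ 0.50000)
v(k, S) = 5 + S + k (v(k, S) = 2 + ((3 + S) + k) = 2 + (3 + S + k) = 5 + S + k)
O(B, D) = ½
b(T) = 1/(2*T)
-b(34) = -1/(2*34) = -1*1/68 = -1/68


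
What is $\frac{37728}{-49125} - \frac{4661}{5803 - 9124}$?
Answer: $\frac{263809}{415125} \approx 0.63549$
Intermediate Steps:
$\frac{37728}{-49125} - \frac{4661}{5803 - 9124} = 37728 \left(- \frac{1}{49125}\right) - \frac{4661}{5803 - 9124} = - \frac{96}{125} - \frac{4661}{-3321} = - \frac{96}{125} - - \frac{4661}{3321} = - \frac{96}{125} + \frac{4661}{3321} = \frac{263809}{415125}$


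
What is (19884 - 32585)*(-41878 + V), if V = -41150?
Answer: 1054538628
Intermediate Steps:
(19884 - 32585)*(-41878 + V) = (19884 - 32585)*(-41878 - 41150) = -12701*(-83028) = 1054538628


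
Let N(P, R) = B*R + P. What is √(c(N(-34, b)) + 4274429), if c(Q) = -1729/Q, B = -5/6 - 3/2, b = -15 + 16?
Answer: 2*√12696264083/109 ≈ 2067.5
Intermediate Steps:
b = 1
B = -7/3 (B = -5*⅙ - 3*½ = -⅚ - 3/2 = -7/3 ≈ -2.3333)
N(P, R) = P - 7*R/3 (N(P, R) = -7*R/3 + P = P - 7*R/3)
√(c(N(-34, b)) + 4274429) = √(-1729/(-34 - 7/3*1) + 4274429) = √(-1729/(-34 - 7/3) + 4274429) = √(-1729/(-109/3) + 4274429) = √(-1729*(-3/109) + 4274429) = √(5187/109 + 4274429) = √(465917948/109) = 2*√12696264083/109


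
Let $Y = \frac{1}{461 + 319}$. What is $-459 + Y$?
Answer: $- \frac{358019}{780} \approx -459.0$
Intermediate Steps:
$Y = \frac{1}{780} \approx 0.0012821$
$-459 + Y = -459 + \frac{1}{780} = - \frac{358019}{780}$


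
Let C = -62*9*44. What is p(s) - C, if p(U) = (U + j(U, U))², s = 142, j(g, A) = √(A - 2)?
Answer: 44856 + 568*√35 ≈ 48216.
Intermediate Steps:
j(g, A) = √(-2 + A)
C = -24552 (C = -558*44 = -24552)
p(U) = (U + √(-2 + U))²
p(s) - C = (142 + √(-2 + 142))² - 1*(-24552) = (142 + √140)² + 24552 = (142 + 2*√35)² + 24552 = 24552 + (142 + 2*√35)²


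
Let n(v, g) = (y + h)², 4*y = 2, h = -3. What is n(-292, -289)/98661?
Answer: 25/394644 ≈ 6.3348e-5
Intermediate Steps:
y = ½ (y = (¼)*2 = ½ ≈ 0.50000)
n(v, g) = 25/4 (n(v, g) = (½ - 3)² = (-5/2)² = 25/4)
n(-292, -289)/98661 = (25/4)/98661 = (25/4)*(1/98661) = 25/394644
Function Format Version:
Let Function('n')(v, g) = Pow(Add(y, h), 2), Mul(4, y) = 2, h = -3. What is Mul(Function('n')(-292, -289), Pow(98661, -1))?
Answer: Rational(25, 394644) ≈ 6.3348e-5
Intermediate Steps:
y = Rational(1, 2) (y = Mul(Rational(1, 4), 2) = Rational(1, 2) ≈ 0.50000)
Function('n')(v, g) = Rational(25, 4) (Function('n')(v, g) = Pow(Add(Rational(1, 2), -3), 2) = Pow(Rational(-5, 2), 2) = Rational(25, 4))
Mul(Function('n')(-292, -289), Pow(98661, -1)) = Mul(Rational(25, 4), Pow(98661, -1)) = Mul(Rational(25, 4), Rational(1, 98661)) = Rational(25, 394644)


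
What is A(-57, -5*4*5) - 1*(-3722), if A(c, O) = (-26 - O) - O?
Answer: 3896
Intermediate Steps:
A(c, O) = -26 - 2*O
A(-57, -5*4*5) - 1*(-3722) = (-26 - 2*(-5*4)*5) - 1*(-3722) = (-26 - (-40)*5) + 3722 = (-26 - 2*(-100)) + 3722 = (-26 + 200) + 3722 = 174 + 3722 = 3896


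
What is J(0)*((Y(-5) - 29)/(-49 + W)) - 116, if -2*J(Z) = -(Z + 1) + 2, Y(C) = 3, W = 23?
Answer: -233/2 ≈ -116.50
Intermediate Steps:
J(Z) = -1/2 + Z/2 (J(Z) = -(-(Z + 1) + 2)/2 = -(-(1 + Z) + 2)/2 = -((-1 - Z) + 2)/2 = -(1 - Z)/2 = -1/2 + Z/2)
J(0)*((Y(-5) - 29)/(-49 + W)) - 116 = (-1/2 + (1/2)*0)*((3 - 29)/(-49 + 23)) - 116 = (-1/2 + 0)*(-26/(-26)) - 116 = -(-13)*(-1)/26 - 116 = -1/2*1 - 116 = -1/2 - 116 = -233/2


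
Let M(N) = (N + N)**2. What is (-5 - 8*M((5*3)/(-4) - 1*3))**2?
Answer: 2140369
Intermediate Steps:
M(N) = 4*N**2 (M(N) = (2*N)**2 = 4*N**2)
(-5 - 8*M((5*3)/(-4) - 1*3))**2 = (-5 - 32*((5*3)/(-4) - 1*3)**2)**2 = (-5 - 32*(15*(-1/4) - 3)**2)**2 = (-5 - 32*(-15/4 - 3)**2)**2 = (-5 - 32*(-27/4)**2)**2 = (-5 - 32*729/16)**2 = (-5 - 8*729/4)**2 = (-5 - 1458)**2 = (-1463)**2 = 2140369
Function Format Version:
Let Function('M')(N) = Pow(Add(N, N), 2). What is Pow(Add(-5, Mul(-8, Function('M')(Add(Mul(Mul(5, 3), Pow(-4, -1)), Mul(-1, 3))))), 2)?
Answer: 2140369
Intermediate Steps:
Function('M')(N) = Mul(4, Pow(N, 2)) (Function('M')(N) = Pow(Mul(2, N), 2) = Mul(4, Pow(N, 2)))
Pow(Add(-5, Mul(-8, Function('M')(Add(Mul(Mul(5, 3), Pow(-4, -1)), Mul(-1, 3))))), 2) = Pow(Add(-5, Mul(-8, Mul(4, Pow(Add(Mul(Mul(5, 3), Pow(-4, -1)), Mul(-1, 3)), 2)))), 2) = Pow(Add(-5, Mul(-8, Mul(4, Pow(Add(Mul(15, Rational(-1, 4)), -3), 2)))), 2) = Pow(Add(-5, Mul(-8, Mul(4, Pow(Add(Rational(-15, 4), -3), 2)))), 2) = Pow(Add(-5, Mul(-8, Mul(4, Pow(Rational(-27, 4), 2)))), 2) = Pow(Add(-5, Mul(-8, Mul(4, Rational(729, 16)))), 2) = Pow(Add(-5, Mul(-8, Rational(729, 4))), 2) = Pow(Add(-5, -1458), 2) = Pow(-1463, 2) = 2140369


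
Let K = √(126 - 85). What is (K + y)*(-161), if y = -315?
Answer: 50715 - 161*√41 ≈ 49684.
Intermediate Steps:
K = √41 ≈ 6.4031
(K + y)*(-161) = (√41 - 315)*(-161) = (-315 + √41)*(-161) = 50715 - 161*√41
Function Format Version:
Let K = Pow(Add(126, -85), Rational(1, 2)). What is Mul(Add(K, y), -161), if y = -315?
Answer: Add(50715, Mul(-161, Pow(41, Rational(1, 2)))) ≈ 49684.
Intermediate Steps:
K = Pow(41, Rational(1, 2)) ≈ 6.4031
Mul(Add(K, y), -161) = Mul(Add(Pow(41, Rational(1, 2)), -315), -161) = Mul(Add(-315, Pow(41, Rational(1, 2))), -161) = Add(50715, Mul(-161, Pow(41, Rational(1, 2))))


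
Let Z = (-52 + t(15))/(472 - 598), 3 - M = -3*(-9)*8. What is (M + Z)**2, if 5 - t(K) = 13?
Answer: 19918369/441 ≈ 45166.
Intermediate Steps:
M = -213 (M = 3 - (-3*(-9))*8 = 3 - 27*8 = 3 - 1*216 = 3 - 216 = -213)
t(K) = -8 (t(K) = 5 - 1*13 = 5 - 13 = -8)
Z = 10/21 (Z = (-52 - 8)/(472 - 598) = -60/(-126) = -60*(-1/126) = 10/21 ≈ 0.47619)
(M + Z)**2 = (-213 + 10/21)**2 = (-4463/21)**2 = 19918369/441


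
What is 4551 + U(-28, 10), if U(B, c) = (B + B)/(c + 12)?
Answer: 50033/11 ≈ 4548.5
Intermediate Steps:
U(B, c) = 2*B/(12 + c) (U(B, c) = (2*B)/(12 + c) = 2*B/(12 + c))
4551 + U(-28, 10) = 4551 + 2*(-28)/(12 + 10) = 4551 + 2*(-28)/22 = 4551 + 2*(-28)*(1/22) = 4551 - 28/11 = 50033/11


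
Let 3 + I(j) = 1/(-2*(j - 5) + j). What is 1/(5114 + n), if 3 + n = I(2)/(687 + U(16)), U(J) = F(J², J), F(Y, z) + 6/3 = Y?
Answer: 7528/38475585 ≈ 0.00019566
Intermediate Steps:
F(Y, z) = -2 + Y
U(J) = -2 + J²
I(j) = -3 + 1/(10 - j) (I(j) = -3 + 1/(-2*(j - 5) + j) = -3 + 1/(-2*(-5 + j) + j) = -3 + 1/((10 - 2*j) + j) = -3 + 1/(10 - j))
n = -22607/7528 (n = -3 + ((29 - 3*2)/(-10 + 2))/(687 + (-2 + 16²)) = -3 + ((29 - 6)/(-8))/(687 + (-2 + 256)) = -3 + (-⅛*23)/(687 + 254) = -3 - 23/8/941 = -3 - 23/8*1/941 = -3 - 23/7528 = -22607/7528 ≈ -3.0031)
1/(5114 + n) = 1/(5114 - 22607/7528) = 1/(38475585/7528) = 7528/38475585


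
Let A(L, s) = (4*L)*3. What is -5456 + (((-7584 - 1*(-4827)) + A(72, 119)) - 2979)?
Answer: -10328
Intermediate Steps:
A(L, s) = 12*L
-5456 + (((-7584 - 1*(-4827)) + A(72, 119)) - 2979) = -5456 + (((-7584 - 1*(-4827)) + 12*72) - 2979) = -5456 + (((-7584 + 4827) + 864) - 2979) = -5456 + ((-2757 + 864) - 2979) = -5456 + (-1893 - 2979) = -5456 - 4872 = -10328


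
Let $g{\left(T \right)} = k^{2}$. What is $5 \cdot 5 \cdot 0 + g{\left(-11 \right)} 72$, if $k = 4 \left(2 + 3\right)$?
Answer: $28800$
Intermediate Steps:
$k = 20$ ($k = 4 \cdot 5 = 20$)
$g{\left(T \right)} = 400$ ($g{\left(T \right)} = 20^{2} = 400$)
$5 \cdot 5 \cdot 0 + g{\left(-11 \right)} 72 = 5 \cdot 5 \cdot 0 + 400 \cdot 72 = 25 \cdot 0 + 28800 = 0 + 28800 = 28800$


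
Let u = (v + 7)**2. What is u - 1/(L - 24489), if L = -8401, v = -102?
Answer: 296832251/32890 ≈ 9025.0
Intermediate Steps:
u = 9025 (u = (-102 + 7)**2 = (-95)**2 = 9025)
u - 1/(L - 24489) = 9025 - 1/(-8401 - 24489) = 9025 - 1/(-32890) = 9025 - 1*(-1/32890) = 9025 + 1/32890 = 296832251/32890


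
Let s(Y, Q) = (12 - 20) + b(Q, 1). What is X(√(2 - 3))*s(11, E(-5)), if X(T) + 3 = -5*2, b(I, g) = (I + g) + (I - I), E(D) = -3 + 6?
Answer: 52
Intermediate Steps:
E(D) = 3
b(I, g) = I + g (b(I, g) = (I + g) + 0 = I + g)
X(T) = -13 (X(T) = -3 - 5*2 = -3 - 10 = -13)
s(Y, Q) = -7 + Q (s(Y, Q) = (12 - 20) + (Q + 1) = -8 + (1 + Q) = -7 + Q)
X(√(2 - 3))*s(11, E(-5)) = -13*(-7 + 3) = -13*(-4) = 52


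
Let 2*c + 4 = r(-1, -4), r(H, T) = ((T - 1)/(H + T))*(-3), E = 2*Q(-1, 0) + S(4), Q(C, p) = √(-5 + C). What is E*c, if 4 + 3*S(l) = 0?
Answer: 14/3 - 7*I*√6 ≈ 4.6667 - 17.146*I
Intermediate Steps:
S(l) = -4/3 (S(l) = -4/3 + (⅓)*0 = -4/3 + 0 = -4/3)
E = -4/3 + 2*I*√6 (E = 2*√(-5 - 1) - 4/3 = 2*√(-6) - 4/3 = 2*(I*√6) - 4/3 = 2*I*√6 - 4/3 = -4/3 + 2*I*√6 ≈ -1.3333 + 4.899*I)
r(H, T) = -3*(-1 + T)/(H + T) (r(H, T) = ((-1 + T)/(H + T))*(-3) = -3*(-1 + T)/(H + T))
c = -7/2 (c = -2 + (3*(1 - 1*(-4))/(-1 - 4))/2 = -2 + (3*(1 + 4)/(-5))/2 = -2 + (3*(-⅕)*5)/2 = -2 + (½)*(-3) = -2 - 3/2 = -7/2 ≈ -3.5000)
E*c = (-4/3 + 2*I*√6)*(-7/2) = 14/3 - 7*I*√6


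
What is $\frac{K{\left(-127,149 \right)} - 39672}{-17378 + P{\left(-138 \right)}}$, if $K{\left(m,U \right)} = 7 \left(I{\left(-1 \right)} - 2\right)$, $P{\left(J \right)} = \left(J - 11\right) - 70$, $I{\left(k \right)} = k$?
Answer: $\frac{39693}{17597} \approx 2.2557$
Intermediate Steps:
$P{\left(J \right)} = -81 + J$ ($P{\left(J \right)} = \left(-11 + J\right) - 70 = -81 + J$)
$K{\left(m,U \right)} = -21$ ($K{\left(m,U \right)} = 7 \left(-1 - 2\right) = 7 \left(-3\right) = -21$)
$\frac{K{\left(-127,149 \right)} - 39672}{-17378 + P{\left(-138 \right)}} = \frac{-21 - 39672}{-17378 - 219} = - \frac{39693}{-17378 - 219} = - \frac{39693}{-17597} = \left(-39693\right) \left(- \frac{1}{17597}\right) = \frac{39693}{17597}$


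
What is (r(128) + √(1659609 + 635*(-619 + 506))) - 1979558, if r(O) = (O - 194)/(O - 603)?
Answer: -940289984/475 + √1587854 ≈ -1.9783e+6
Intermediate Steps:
r(O) = (-194 + O)/(-603 + O)
(r(128) + √(1659609 + 635*(-619 + 506))) - 1979558 = ((-194 + 128)/(-603 + 128) + √(1659609 + 635*(-619 + 506))) - 1979558 = (-66/(-475) + √(1659609 + 635*(-113))) - 1979558 = (-1/475*(-66) + √(1659609 - 71755)) - 1979558 = (66/475 + √1587854) - 1979558 = -940289984/475 + √1587854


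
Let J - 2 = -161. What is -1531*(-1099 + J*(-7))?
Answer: -21434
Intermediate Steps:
J = -159 (J = 2 - 161 = -159)
-1531*(-1099 + J*(-7)) = -1531*(-1099 - 159*(-7)) = -1531*(-1099 + 1113) = -1531*14 = -21434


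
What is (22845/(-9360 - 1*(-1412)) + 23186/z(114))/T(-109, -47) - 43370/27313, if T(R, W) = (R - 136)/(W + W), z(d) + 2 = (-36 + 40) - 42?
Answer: -14964209999688/66481890475 ≈ -225.09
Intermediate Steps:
z(d) = -40 (z(d) = -2 + ((-36 + 40) - 42) = -2 + (4 - 42) = -2 - 38 = -40)
T(R, W) = (-136 + R)/(2*W) (T(R, W) = (-136 + R)/((2*W)) = (-136 + R)*(1/(2*W)) = (-136 + R)/(2*W))
(22845/(-9360 - 1*(-1412)) + 23186/z(114))/T(-109, -47) - 43370/27313 = (22845/(-9360 - 1*(-1412)) + 23186/(-40))/(((½)*(-136 - 109)/(-47))) - 43370/27313 = (22845/(-9360 + 1412) + 23186*(-1/40))/(((½)*(-1/47)*(-245))) - 43370*1/27313 = (22845/(-7948) - 11593/20)/(245/94) - 43370/27313 = (22845*(-1/7948) - 11593/20)*(94/245) - 43370/27313 = (-22845/7948 - 11593/20)*(94/245) - 43370/27313 = -5787379/9935*94/245 - 43370/27313 = -544013626/2434075 - 43370/27313 = -14964209999688/66481890475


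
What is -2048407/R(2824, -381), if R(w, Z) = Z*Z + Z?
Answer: -2048407/144780 ≈ -14.148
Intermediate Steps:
R(w, Z) = Z + Z² (R(w, Z) = Z² + Z = Z + Z²)
-2048407/R(2824, -381) = -2048407*(-1/(381*(1 - 381))) = -2048407/((-381*(-380))) = -2048407/144780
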